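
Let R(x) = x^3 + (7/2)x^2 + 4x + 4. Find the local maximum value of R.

68/27

R'(x) = 3x^2 + 7x + 4. Setting R'(x) = 0 gives x ∈ {-4/3, -1}.
Second-derivative test with R''(x) = 6x + 7: R''(-4/3) = -1 < 0 ⇒ local maximum; R''(-1) = 1 > 0 ⇒ local minimum.
Thus R has its local maximum at x = -4/3, with value 68/27.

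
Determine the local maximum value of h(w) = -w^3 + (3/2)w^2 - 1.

Critical points: h'(w) = -3w^2 + 3w vanishes at w = 0, 1.
Since h''(w) = -6w + 3, we get h''(0) = 3 > 0 ⇒ local minimum; h''(1) = -3 < 0 ⇒ local maximum.
The local maximum is h(1) = -1/2.

-1/2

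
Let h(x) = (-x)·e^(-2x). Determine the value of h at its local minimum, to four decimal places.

Differentiating with the product rule gives h'(x) = (2x - 1)·e^(-2x). Since e^(-2x) > 0, the only critical point is x = 1/2.
h''(1/2) has the same sign as 2 > 0, so this is a local minimum.
h(1/2) = (-1/2)·e^(-1) ≈ -0.1839.

-0.1839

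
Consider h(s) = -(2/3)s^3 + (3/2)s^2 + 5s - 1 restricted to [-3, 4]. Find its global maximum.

Differentiating, h'(s) = -2s^2 + 3s + 5; which vanishes at s = -1 and s = 5/2.
Candidates: h(-3) = 31/2,  h(-1) = -23/6,  h(5/2) = 251/24,  h(4) = 1/3.
Hence the absolute maximum is 31/2 at s = -3.

31/2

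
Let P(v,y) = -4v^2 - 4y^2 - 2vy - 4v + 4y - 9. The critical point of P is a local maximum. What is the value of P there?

∂P/∂v = -8v - 2y - 4 = 0 and ∂P/∂y = -2v - 8y + 4 = 0, so (v, y) = (-2/3, 2/3).
The Hessian has P_{vv} = -8, P_{yy} = -8, P_{vy} = -2, giving D = 60 > 0 with P_{vv} < 0, so the point is a local maximum.
P(-2/3, 2/3) = -19/3.

-19/3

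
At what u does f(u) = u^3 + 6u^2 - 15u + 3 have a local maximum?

Critical points: f'(u) = 3u^2 + 12u - 15 vanishes at u = -5, 1.
Since f''(u) = 6u + 12, we get f''(-5) = -18 < 0 ⇒ local maximum; f''(1) = 18 > 0 ⇒ local minimum.
Thus f has its local maximum at u = -5, with value 103.

-5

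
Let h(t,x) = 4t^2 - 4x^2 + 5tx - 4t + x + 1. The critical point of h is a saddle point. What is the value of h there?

∂h/∂t = 8t + 5x - 4 = 0 and ∂h/∂x = 5t - 8x + 1 = 0, so (t, x) = (27/89, 28/89).
The Hessian has h_{tt} = 8, h_{xx} = -8, h_{tx} = 5, giving D = -89 < 0, so the point is a saddle point.
h(27/89, 28/89) = 49/89.

49/89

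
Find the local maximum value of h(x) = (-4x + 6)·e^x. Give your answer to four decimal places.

6.5949

Differentiating with the product rule gives h'(x) = (-4x + 2)·e^x. Since e^x > 0, the only critical point is x = 1/2.
h''(1/2) has the same sign as -4 < 0, so this is a local maximum.
h(1/2) = (4)·e^(1/2) ≈ 6.5949.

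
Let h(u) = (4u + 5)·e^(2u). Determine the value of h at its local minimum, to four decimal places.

By the product rule, h'(u) = (8u + 14)·e^(2u). Since e^(2u) > 0, the only critical point is u = -7/4.
h''(-7/4) has the same sign as 8 > 0, so this is a local minimum.
h(-7/4) = (-2)·e^(-7/2) ≈ -0.0604.

-0.0604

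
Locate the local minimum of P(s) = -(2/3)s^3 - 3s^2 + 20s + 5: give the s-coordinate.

-5

P'(s) = -2s^2 - 6s + 20. Setting P'(s) = 0 gives s ∈ {-5, 2}.
Since P''(s) = -4s - 6, we get P''(-5) = 14 > 0 ⇒ local minimum; P''(2) = -14 < 0 ⇒ local maximum.
So the local minimum value is P(-5) = -260/3.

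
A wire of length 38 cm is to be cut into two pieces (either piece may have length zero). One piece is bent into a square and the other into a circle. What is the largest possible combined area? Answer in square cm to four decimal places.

Let x be the length used for the square. Square side x/4; circle radius (38−x)/(2π).
A(x) = (x/4)² + π·((38−x)/(2π))² = x²/16 + (38−x)²/(4π) for 0 ≤ x ≤ 38. A'(x) = x/8 − (38−x)/(2π) = 0 gives x = 4·38/(π+4) ≈ 21.2838.
A'' > 0, so the interior critical point is a minimum; the maximum is at an endpoint. A(0) = 114.9099 and A(38) = 90.2500, so the largest area is 114.9099.

114.9099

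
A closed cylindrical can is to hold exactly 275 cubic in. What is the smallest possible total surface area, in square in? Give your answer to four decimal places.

234.1009

With radius r and height h, πr²h = 275 so h = 275/(πr²), and S(r) = 2πr² + 2πrh = 2πr² + 2·275/r.
S'(r) = 4πr − 2·275/r² = 0 ⇒ r³ = 275/(2π), so r ≈ 3.5241 and h = 2r ≈ 7.0482.
S''(r) = 4π + 4·275/r³ > 0, so this is the minimum; S ≈ 234.1009.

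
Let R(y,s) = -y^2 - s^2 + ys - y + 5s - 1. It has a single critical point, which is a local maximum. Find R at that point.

6

∂R/∂y = -2y + s - 1 = 0 and ∂R/∂s = y - 2s + 5 = 0, so (y, s) = (1, 3).
The Hessian has R_{yy} = -2, R_{ss} = -2, R_{ys} = 1, giving D = 3 > 0 with R_{yy} < 0, so the point is a local maximum.
R(1, 3) = 6.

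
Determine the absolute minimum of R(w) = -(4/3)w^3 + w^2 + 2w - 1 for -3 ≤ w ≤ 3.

-22

The derivative is -4w^2 + 2w + 2, which vanishes at w = -1/2 and w = 1.
Compare values at every candidate in [-3, 3]: R(-3) = 38; R(-1/2) = -19/12; R(1) = 2/3; R(3) = -22.
So the minimum is R(3) = -22.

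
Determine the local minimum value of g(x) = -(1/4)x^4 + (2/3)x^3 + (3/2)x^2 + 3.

3

g'(x) = -x^3 + 2x^2 + 3x = 0 at x = -1, 0, 3.
Since g''(x) = -3x^2 + 4x + 3, we get g''(-1) = -4 < 0 ⇒ local maximum; g''(0) = 3 > 0 ⇒ local minimum; g''(3) = -12 < 0 ⇒ local maximum.
Thus g has its local minimum at x = 0, with value 3.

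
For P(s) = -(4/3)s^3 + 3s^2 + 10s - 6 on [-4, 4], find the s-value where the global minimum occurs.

-1

P'(s) = -4s^2 + 6s + 10, which vanishes at s = -1 and s = 5/2.
Compare values at every candidate in [-4, 4]: P(-4) = 262/3; P(-1) = -35/3; P(5/2) = 203/12; P(4) = -10/3.
The minimum over the interval is -35/3, attained at s = -1.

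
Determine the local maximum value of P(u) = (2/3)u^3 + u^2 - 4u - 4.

P'(u) = 2u^2 + 2u - 4 = 0 at u = -2, 1.
Second-derivative test with P''(u) = 4u + 2: P''(-2) = -6 < 0 ⇒ local maximum; P''(1) = 6 > 0 ⇒ local minimum.
The local maximum is P(-2) = 8/3.

8/3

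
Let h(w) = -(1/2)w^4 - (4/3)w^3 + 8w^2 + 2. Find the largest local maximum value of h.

Critical points: h'(w) = -2w^3 - 4w^2 + 16w vanishes at w = -4, 0, 2.
Second-derivative test with h''(w) = -6w^2 - 8w + 16: h''(-4) = -48 < 0 ⇒ local maximum; h''(0) = 16 > 0 ⇒ local minimum; h''(2) = -24 < 0 ⇒ local maximum.
Thus h has its largest local maximum at w = -4, with value 262/3.

262/3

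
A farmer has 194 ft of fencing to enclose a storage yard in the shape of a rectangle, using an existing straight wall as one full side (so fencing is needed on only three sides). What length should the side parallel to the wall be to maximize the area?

Let the sides perpendicular to the wall have length x and the parallel side y, so 2x + y = 194 and the area is A = xy = x(194 − 2x).
A'(x) = 194 − 4x = 0 gives x = 97/2, and A''(x) = −4 < 0 confirms a maximum.
Then y = 194 − 2·97/2 = 97 and A = 9409/2.

97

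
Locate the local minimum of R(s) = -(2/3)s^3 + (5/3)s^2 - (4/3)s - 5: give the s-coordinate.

2/3

R'(s) = -2s^2 + (10/3)s - 4/3. Setting R'(s) = 0 gives s ∈ {2/3, 1}.
Second-derivative test with R''(s) = -4s + 10/3: R''(2/3) = 2/3 > 0 ⇒ local minimum; R''(1) = -2/3 < 0 ⇒ local maximum.
So the local minimum value is R(2/3) = -433/81.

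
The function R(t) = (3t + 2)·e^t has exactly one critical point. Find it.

R'(t) = 3·e^t + (3t + 2)·1·e^t = (3t + 5)·e^t. Since e^t > 0, the only critical point is t = -5/3.
R''(-5/3) has the same sign as 3 > 0, so this is a local minimum.
R(-5/3) = (-3)·e^(-5/3) ≈ -0.5666.

-5/3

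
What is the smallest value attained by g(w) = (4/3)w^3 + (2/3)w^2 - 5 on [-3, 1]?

-35

Differentiating, g'(w) = 4w^2 + (4/3)w; which vanishes at w = -1/3 and w = 0.
Compare values at every candidate in [-3, 1]: g(-3) = -35, g(-1/3) = -403/81, g(0) = -5, g(1) = -3.
So the minimum is g(-3) = -35.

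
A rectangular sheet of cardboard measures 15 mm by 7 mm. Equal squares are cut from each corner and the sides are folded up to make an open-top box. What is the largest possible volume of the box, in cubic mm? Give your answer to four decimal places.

72.0000

With cut size x, the volume is V(x) = x(15 − 2x)(7 − 2x) for 0 < x < 3.5.
V'(x) = 12x^2 − 88x + 105. Setting V'(x) = 0 gives x ≈ 1.5000 (the root in (0, 3.5)).
V''(x) = 24x − 88 is negative there, so this is the maximum; V ≈ 72.0000.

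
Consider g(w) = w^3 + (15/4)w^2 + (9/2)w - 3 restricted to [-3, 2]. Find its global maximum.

g'(w) = 3w^2 + (15/2)w + 9/2, which vanishes at w = -3/2 and w = -1.
Evaluating at the critical points and endpoints: g(-3) = -39/4; g(-3/2) = -75/16; g(-1) = -19/4; g(2) = 29.
Hence the absolute maximum is 29 at w = 2.

29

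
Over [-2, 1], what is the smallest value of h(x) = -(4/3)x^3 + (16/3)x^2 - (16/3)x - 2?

The derivative is -4x^2 + (32/3)x - 16/3, whose only zero in [-2, 1] is x = 2/3.
Evaluating at the critical points and endpoints: h(-2) = 122/3, h(2/3) = -290/81, h(1) = -10/3.
The minimum over the interval is -290/81, attained at x = 2/3.

-290/81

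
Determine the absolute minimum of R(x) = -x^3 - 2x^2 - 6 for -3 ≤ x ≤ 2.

The derivative is -3x^2 - 4x, which vanishes at x = -4/3 and x = 0.
Candidates: R(-3) = 3, R(-4/3) = -194/27, R(0) = -6, R(2) = -22.
The minimum over the interval is -22, attained at x = 2.

-22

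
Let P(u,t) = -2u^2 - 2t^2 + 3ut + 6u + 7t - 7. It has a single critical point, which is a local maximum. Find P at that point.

∂P/∂u = -4u + 3t + 6 = 0 and ∂P/∂t = 3u - 4t + 7 = 0, so (u, t) = (45/7, 46/7).
The Hessian has P_{uu} = -4, P_{tt} = -4, P_{ut} = 3, giving D = 7 > 0 with P_{uu} < 0, so the point is a local maximum.
P(45/7, 46/7) = 247/7.

247/7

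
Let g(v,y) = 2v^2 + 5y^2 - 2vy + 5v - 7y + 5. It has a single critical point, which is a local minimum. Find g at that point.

3/4

∂g/∂v = 4v - 2y + 5 = 0 and ∂g/∂y = -2v + 10y - 7 = 0, so (v, y) = (-1, 1/2).
The Hessian has g_{vv} = 4, g_{yy} = 10, g_{vy} = -2, giving D = 36 > 0 with g_{vv} > 0, so the point is a local minimum.
g(-1, 1/2) = 3/4.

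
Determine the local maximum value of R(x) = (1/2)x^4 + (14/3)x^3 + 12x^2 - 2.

41/2

R'(x) = 2x^3 + 14x^2 + 24x = 0 at x = -4, -3, 0.
R''(x) = 6x^2 + 28x + 24. R''(-4) = 8 > 0 ⇒ local minimum; R''(-3) = -6 < 0 ⇒ local maximum; R''(0) = 24 > 0 ⇒ local minimum.
So the local maximum value is R(-3) = 41/2.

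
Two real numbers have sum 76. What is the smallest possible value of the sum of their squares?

With a + b = 76, a^2 + b^2 = a^2 + (76 − a)^2.
The derivative 2a − 2(76 − a) = 4a − 152 vanishes at a = 38; second derivative 4 > 0, a minimum.
The minimum is 2·(38)^2 = 2888.

2888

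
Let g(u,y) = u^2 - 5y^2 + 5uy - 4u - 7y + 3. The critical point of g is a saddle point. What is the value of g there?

-4/5

∂g/∂u = 2u + 5y - 4 = 0 and ∂g/∂y = 5u - 10y - 7 = 0, so (u, y) = (5/3, 2/15).
The Hessian has g_{uu} = 2, g_{yy} = -10, g_{uy} = 5, giving D = -45 < 0, so the point is a saddle point.
g(5/3, 2/15) = -4/5.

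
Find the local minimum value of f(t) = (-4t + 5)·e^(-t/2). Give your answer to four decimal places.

-1.5753

Differentiating with the product rule gives f'(t) = (2t - 13/2)·e^(-t/2). Since e^(-t/2) > 0, the only critical point is t = 13/4.
f''(13/4) has the same sign as 2 > 0, so this is a local minimum.
f(13/4) = (-8)·e^(-13/8) ≈ -1.5753.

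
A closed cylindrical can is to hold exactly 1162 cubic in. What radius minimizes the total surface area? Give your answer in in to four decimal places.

With radius r and height h, πr²h = 1162 so h = 1162/(πr²), and S(r) = 2πr² + 2πrh = 2πr² + 2·1162/r.
S'(r) = 4πr − 2·1162/r² = 0 ⇒ r³ = 1162/(2π), so r ≈ 5.6974 and h = 2r ≈ 11.3948.
S''(r) = 4π + 4·1162/r³ > 0, so this is the minimum; S ≈ 611.8599.

5.6974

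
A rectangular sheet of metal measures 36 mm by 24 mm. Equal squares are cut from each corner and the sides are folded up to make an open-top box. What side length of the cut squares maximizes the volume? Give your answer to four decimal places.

4.7085

With cut size x, the volume is V(x) = x(36 − 2x)(24 − 2x) for 0 < x < 12.
V'(x) = 12x^2 − 240x + 864. Setting V'(x) = 0 gives x ≈ 4.7085 (the root in (0, 12)).
V''(x) = 24x − 240 is negative there, so this is the maximum; V ≈ 1825.2966.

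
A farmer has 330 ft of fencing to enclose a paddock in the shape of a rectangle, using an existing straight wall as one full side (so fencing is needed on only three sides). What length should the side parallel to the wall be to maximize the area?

Let the sides perpendicular to the wall have length x and the parallel side y, so 2x + y = 330 and the area is A = xy = x(330 − 2x).
A'(x) = 330 − 4x = 0 gives x = 165/2, and A''(x) = −4 < 0 confirms a maximum.
Then y = 330 − 2·165/2 = 165 and A = 27225/2.

165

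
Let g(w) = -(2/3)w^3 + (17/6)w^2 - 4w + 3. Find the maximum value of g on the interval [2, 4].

g'(w) = -2w^2 + (17/3)w - 4, which has no zeros in [2, 4].
Evaluating at the critical points and endpoints: g(2) = 1; g(4) = -31/3.
So the maximum is g(2) = 1.

1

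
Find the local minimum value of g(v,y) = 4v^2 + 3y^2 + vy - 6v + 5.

∂g/∂v = 8v + y - 6 = 0 and ∂g/∂y = v + 6y = 0, so (v, y) = (36/47, -6/47).
The Hessian has g_{vv} = 8, g_{yy} = 6, g_{vy} = 1, giving D = 47 > 0 with g_{vv} > 0, so the point is a local minimum.
g(36/47, -6/47) = 127/47.

127/47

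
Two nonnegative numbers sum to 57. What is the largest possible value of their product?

3249/4

With x + y = 57, the product is P(x) = x(57 − x).
P'(x) = 57 − 2x = 0 gives x = 57/2; P'' = −2 < 0, so this is the maximum.
P = 57/2·57/2 = 3249/4.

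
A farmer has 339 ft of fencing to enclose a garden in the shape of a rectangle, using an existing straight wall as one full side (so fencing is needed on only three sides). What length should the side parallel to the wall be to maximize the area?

339/2

Let the sides perpendicular to the wall have length x and the parallel side y, so 2x + y = 339 and the area is A = xy = x(339 − 2x).
A'(x) = 339 − 4x = 0 gives x = 339/4, and A''(x) = −4 < 0 confirms a maximum.
Then y = 339 − 2·339/4 = 339/2 and A = 114921/8.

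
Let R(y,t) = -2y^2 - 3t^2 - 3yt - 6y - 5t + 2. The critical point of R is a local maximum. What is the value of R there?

98/15

∂R/∂y = -4y - 3t - 6 = 0 and ∂R/∂t = -3y - 6t - 5 = 0, so (y, t) = (-7/5, -2/15).
The Hessian has R_{yy} = -4, R_{tt} = -6, R_{yt} = -3, giving D = 15 > 0 with R_{yy} < 0, so the point is a local maximum.
R(-7/5, -2/15) = 98/15.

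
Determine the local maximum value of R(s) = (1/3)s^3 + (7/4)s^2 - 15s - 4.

77

R'(s) = s^2 + (7/2)s - 15 = 0 at s = -6, 5/2.
Since R''(s) = 2s + 7/2, we get R''(-6) = -17/2 < 0 ⇒ local maximum; R''(5/2) = 17/2 > 0 ⇒ local minimum.
So the local maximum value is R(-6) = 77.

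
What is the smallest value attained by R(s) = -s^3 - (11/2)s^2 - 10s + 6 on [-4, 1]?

Differentiating, R'(s) = -3s^2 - 11s - 10; which vanishes at s = -2 and s = -5/3.
Evaluating at the critical points and endpoints: R(-4) = 22,  R(-2) = 12,  R(-5/3) = 649/54,  R(1) = -21/2.
So the minimum is R(1) = -21/2.

-21/2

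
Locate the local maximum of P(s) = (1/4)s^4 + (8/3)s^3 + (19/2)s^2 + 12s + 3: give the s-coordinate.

Critical points: P'(s) = s^3 + 8s^2 + 19s + 12 vanishes at s = -4, -3, -1.
P''(s) = 3s^2 + 16s + 19. P''(-4) = 3 > 0 ⇒ local minimum; P''(-3) = -2 < 0 ⇒ local maximum; P''(-1) = 6 > 0 ⇒ local minimum.
The local maximum is P(-3) = 3/4.

-3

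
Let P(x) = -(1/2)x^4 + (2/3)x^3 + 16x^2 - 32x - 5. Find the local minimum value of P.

Critical points: P'(x) = -2x^3 + 2x^2 + 32x - 32 vanishes at x = -4, 1, 4.
Second-derivative test with P''(x) = -6x^2 + 4x + 32: P''(-4) = -80 < 0 ⇒ local maximum; P''(1) = 30 > 0 ⇒ local minimum; P''(4) = -48 < 0 ⇒ local maximum.
The local minimum is P(1) = -125/6.

-125/6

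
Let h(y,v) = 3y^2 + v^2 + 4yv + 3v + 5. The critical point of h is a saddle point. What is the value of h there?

∂h/∂y = 6y + 4v = 0 and ∂h/∂v = 4y + 2v + 3 = 0, so (y, v) = (-3, 9/2).
The Hessian has h_{yy} = 6, h_{vv} = 2, h_{yv} = 4, giving D = -4 < 0, so the point is a saddle point.
h(-3, 9/2) = 47/4.

47/4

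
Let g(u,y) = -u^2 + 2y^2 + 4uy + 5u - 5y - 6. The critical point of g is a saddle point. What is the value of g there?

∂g/∂u = -2u + 4y + 5 = 0 and ∂g/∂y = 4u + 4y - 5 = 0, so (u, y) = (5/3, -5/12).
The Hessian has g_{uu} = -2, g_{yy} = 4, g_{uy} = 4, giving D = -24 < 0, so the point is a saddle point.
g(5/3, -5/12) = -19/24.

-19/24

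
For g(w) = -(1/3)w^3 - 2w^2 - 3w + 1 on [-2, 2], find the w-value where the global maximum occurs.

g'(w) = -w^2 - 4w - 3, whose only zero in [-2, 2] is w = -1.
Evaluating at the critical points and endpoints: g(-2) = 5/3, g(-1) = 7/3, g(2) = -47/3.
The maximum over the interval is 7/3, attained at w = -1.

-1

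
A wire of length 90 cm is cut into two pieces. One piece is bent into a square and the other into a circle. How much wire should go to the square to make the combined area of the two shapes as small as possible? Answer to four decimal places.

Let x be the length used for the square. Square side x/4; circle radius (90−x)/(2π).
A(x) = (x/4)² + π·((90−x)/(2π))² = x²/16 + (90−x)²/(4π) for 0 ≤ x ≤ 90. A'(x) = x/8 − (90−x)/(2π) = 0 gives x = 4·90/(π+4) ≈ 50.4089.
A'' = 1/8 + 1/(2π) > 0, so this gives the minimum combined area; x ≈ 50.4089 cm to the square.

50.4089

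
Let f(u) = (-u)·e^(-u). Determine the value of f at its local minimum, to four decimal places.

By the product rule, f'(u) = (u - 1)·e^(-u). Since e^(-u) > 0, the only critical point is u = 1.
f''(1) has the same sign as 1 > 0, so this is a local minimum.
f(1) = (-1)·e^(-1) ≈ -0.3679.

-0.3679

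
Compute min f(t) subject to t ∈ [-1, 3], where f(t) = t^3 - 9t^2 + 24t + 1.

f'(t) = 3t^2 - 18t + 24, whose only zero in [-1, 3] is t = 2.
Candidates: f(-1) = -33,  f(2) = 21,  f(3) = 19.
The minimum over the interval is -33, attained at t = -1.

-33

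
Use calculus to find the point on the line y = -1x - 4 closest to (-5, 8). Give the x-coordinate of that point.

Minimize D(x)^2 = (x + 5)^2 + (-x - 12)^2.
d/dx[D^2] = 2(x + 5) + 2·(-1)·(-x - 12) = 0 ⇒ x = -17/2.
Then y = 9/2 and the distance is √(49/2) ≈ 4.9497.

-17/2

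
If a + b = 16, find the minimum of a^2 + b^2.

128

With a + b = 16, a^2 + b^2 = a^2 + (16 − a)^2.
The derivative 2a − 2(16 − a) = 4a − 32 vanishes at a = 8; second derivative 4 > 0, a minimum.
The minimum is 2·(8)^2 = 128.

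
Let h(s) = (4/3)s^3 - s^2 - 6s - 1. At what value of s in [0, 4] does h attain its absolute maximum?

4

h'(s) = 4s^2 - 2s - 6, whose only zero in [0, 4] is s = 3/2.
Candidates: h(0) = -1,  h(3/2) = -31/4,  h(4) = 133/3.
So the maximum is h(4) = 133/3.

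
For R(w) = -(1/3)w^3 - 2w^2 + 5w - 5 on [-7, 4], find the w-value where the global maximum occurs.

1

Differentiating, R'(w) = -w^2 - 4w + 5; which vanishes at w = -5 and w = 1.
Candidates: R(-7) = -71/3; R(-5) = -115/3; R(1) = -7/3; R(4) = -115/3.
So the maximum is R(1) = -7/3.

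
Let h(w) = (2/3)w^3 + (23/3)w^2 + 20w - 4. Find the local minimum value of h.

-1549/81

h'(w) = 2w^2 + (46/3)w + 20. Setting h'(w) = 0 gives w ∈ {-6, -5/3}.
Second-derivative test with h''(w) = 4w + 46/3: h''(-6) = -26/3 < 0 ⇒ local maximum; h''(-5/3) = 26/3 > 0 ⇒ local minimum.
So the local minimum value is h(-5/3) = -1549/81.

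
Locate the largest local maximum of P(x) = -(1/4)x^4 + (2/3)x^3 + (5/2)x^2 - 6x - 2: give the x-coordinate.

-2

Critical points: P'(x) = -x^3 + 2x^2 + 5x - 6 vanishes at x = -2, 1, 3.
Since P''(x) = -3x^2 + 4x + 5, we get P''(-2) = -15 < 0 ⇒ local maximum; P''(1) = 6 > 0 ⇒ local minimum; P''(3) = -10 < 0 ⇒ local maximum.
So the largest local maximum value is P(-2) = 32/3.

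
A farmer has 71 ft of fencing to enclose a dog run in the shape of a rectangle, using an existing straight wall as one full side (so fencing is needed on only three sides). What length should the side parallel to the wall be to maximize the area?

Let the sides perpendicular to the wall have length x and the parallel side y, so 2x + y = 71 and the area is A = xy = x(71 − 2x).
A'(x) = 71 − 4x = 0 gives x = 71/4, and A''(x) = −4 < 0 confirms a maximum.
Then y = 71 − 2·71/4 = 71/2 and A = 5041/8.

71/2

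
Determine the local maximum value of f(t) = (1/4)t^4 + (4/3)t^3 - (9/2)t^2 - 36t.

f'(t) = t^3 + 4t^2 - 9t - 36. Setting f'(t) = 0 gives t ∈ {-4, -3, 3}.
Since f''(t) = 3t^2 + 8t - 9, we get f''(-4) = 7 > 0 ⇒ local minimum; f''(-3) = -6 < 0 ⇒ local maximum; f''(3) = 42 > 0 ⇒ local minimum.
The local maximum is f(-3) = 207/4.

207/4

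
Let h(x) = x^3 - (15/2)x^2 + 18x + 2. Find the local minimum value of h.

31/2

Critical points: h'(x) = 3x^2 - 15x + 18 vanishes at x = 2, 3.
Second-derivative test with h''(x) = 6x - 15: h''(2) = -3 < 0 ⇒ local maximum; h''(3) = 3 > 0 ⇒ local minimum.
Thus h has its local minimum at x = 3, with value 31/2.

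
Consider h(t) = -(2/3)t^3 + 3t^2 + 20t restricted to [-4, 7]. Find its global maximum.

275/3

The derivative is -2t^2 + 6t + 20, which vanishes at t = -2 and t = 5.
Candidates: h(-4) = 32/3, h(-2) = -68/3, h(5) = 275/3, h(7) = 175/3.
The maximum over the interval is 275/3, attained at t = 5.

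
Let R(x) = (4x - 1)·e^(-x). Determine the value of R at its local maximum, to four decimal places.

By the product rule, R'(x) = (-4x + 5)·e^(-x). Since e^(-x) > 0, the only critical point is x = 5/4.
R''(5/4) has the same sign as -4 < 0, so this is a local maximum.
R(5/4) = (4)·e^(-5/4) ≈ 1.1460.

1.1460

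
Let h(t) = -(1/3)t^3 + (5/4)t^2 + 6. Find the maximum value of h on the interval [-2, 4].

Differentiating, h'(t) = -t^2 + (5/2)t; which vanishes at t = 0 and t = 5/2.
Evaluating at the critical points and endpoints: h(-2) = 41/3, h(0) = 6, h(5/2) = 413/48, h(4) = 14/3.
The maximum over the interval is 41/3, attained at t = -2.

41/3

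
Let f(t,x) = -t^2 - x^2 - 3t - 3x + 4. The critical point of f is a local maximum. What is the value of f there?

17/2

∂f/∂t = -2t - 3 = 0 and ∂f/∂x = -2x - 3 = 0, so (t, x) = (-3/2, -3/2).
The Hessian has f_{tt} = -2, f_{xx} = -2, f_{tx} = 0, giving D = 4 > 0 with f_{tt} < 0, so the point is a local maximum.
f(-3/2, -3/2) = 17/2.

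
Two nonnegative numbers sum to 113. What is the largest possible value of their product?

12769/4

With x + y = 113, the product is P(x) = x(113 − x).
P'(x) = 113 − 2x = 0 gives x = 113/2; P'' = −2 < 0, so this is the maximum.
P = 113/2·113/2 = 12769/4.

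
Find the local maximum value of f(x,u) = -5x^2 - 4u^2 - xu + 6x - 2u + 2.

∂f/∂x = -10x - u + 6 = 0 and ∂f/∂u = -x - 8u - 2 = 0, so (x, u) = (50/79, -26/79).
The Hessian has f_{xx} = -10, f_{uu} = -8, f_{xu} = -1, giving D = 79 > 0 with f_{xx} < 0, so the point is a local maximum.
f(50/79, -26/79) = 334/79.

334/79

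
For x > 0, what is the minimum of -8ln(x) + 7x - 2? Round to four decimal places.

4.9317

f'(x) = -8/x + 7 = 0 gives x = 8/7.
f''(x) = 8/x², which is positive for x > 0, so this is a local minimum.
f(8/7) = -8·ln(8/7) + 8 - 2 ≈ 4.9317.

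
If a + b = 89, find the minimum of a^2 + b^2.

With a + b = 89, a^2 + b^2 = a^2 + (89 − a)^2.
The derivative 2a − 2(89 − a) = 4a − 178 vanishes at a = 89/2; second derivative 4 > 0, a minimum.
The minimum is 2·(89/2)^2 = 7921/2.

7921/2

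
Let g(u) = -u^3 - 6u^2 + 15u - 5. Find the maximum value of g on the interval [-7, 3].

g'(u) = -3u^2 - 12u + 15, which vanishes at u = -5 and u = 1.
Candidates: g(-7) = -61,  g(-5) = -105,  g(1) = 3,  g(3) = -41.
Hence the absolute maximum is 3 at u = 1.

3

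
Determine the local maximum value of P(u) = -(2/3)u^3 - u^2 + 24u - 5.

40

P'(u) = -2u^2 - 2u + 24 = 0 at u = -4, 3.
Since P''(u) = -4u - 2, we get P''(-4) = 14 > 0 ⇒ local minimum; P''(3) = -14 < 0 ⇒ local maximum.
Thus P has its local maximum at u = 3, with value 40.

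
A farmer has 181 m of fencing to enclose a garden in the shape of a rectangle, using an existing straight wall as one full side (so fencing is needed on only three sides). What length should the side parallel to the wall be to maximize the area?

181/2

Let the sides perpendicular to the wall have length x and the parallel side y, so 2x + y = 181 and the area is A = xy = x(181 − 2x).
A'(x) = 181 − 4x = 0 gives x = 181/4, and A''(x) = −4 < 0 confirms a maximum.
Then y = 181 − 2·181/4 = 181/2 and A = 32761/8.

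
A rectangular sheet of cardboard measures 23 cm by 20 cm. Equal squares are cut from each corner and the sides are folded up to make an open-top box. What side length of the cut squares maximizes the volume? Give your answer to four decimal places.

With cut size x, the volume is V(x) = x(23 − 2x)(20 − 2x) for 0 < x < 10.
V'(x) = 12x^2 − 172x + 460. Setting V'(x) = 0 gives x ≈ 3.5573 (the root in (0, 10)).
V''(x) = 24x − 172 is negative there, so this is the maximum; V ≈ 728.1428.

3.5573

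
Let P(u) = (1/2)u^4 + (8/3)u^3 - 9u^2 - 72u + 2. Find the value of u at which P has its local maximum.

Critical points: P'(u) = 2u^3 + 8u^2 - 18u - 72 vanishes at u = -4, -3, 3.
P''(u) = 6u^2 + 16u - 18. P''(-4) = 14 > 0 ⇒ local minimum; P''(-3) = -12 < 0 ⇒ local maximum; P''(3) = 84 > 0 ⇒ local minimum.
So the local maximum value is P(-3) = 211/2.

-3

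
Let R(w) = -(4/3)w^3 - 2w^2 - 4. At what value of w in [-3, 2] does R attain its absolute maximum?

The derivative is -4w^2 - 4w, which vanishes at w = -1 and w = 0.
Evaluating at the critical points and endpoints: R(-3) = 14, R(-1) = -14/3, R(0) = -4, R(2) = -68/3.
The maximum over the interval is 14, attained at w = -3.

-3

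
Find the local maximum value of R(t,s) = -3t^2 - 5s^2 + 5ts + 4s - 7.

∂R/∂t = -6t + 5s = 0 and ∂R/∂s = 5t - 10s + 4 = 0, so (t, s) = (4/7, 24/35).
The Hessian has R_{tt} = -6, R_{ss} = -10, R_{ts} = 5, giving D = 35 > 0 with R_{tt} < 0, so the point is a local maximum.
R(4/7, 24/35) = -197/35.

-197/35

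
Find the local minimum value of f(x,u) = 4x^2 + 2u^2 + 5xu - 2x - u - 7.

∂f/∂x = 8x + 5u - 2 = 0 and ∂f/∂u = 5x + 4u - 1 = 0, so (x, u) = (3/7, -2/7).
The Hessian has f_{xx} = 8, f_{uu} = 4, f_{xu} = 5, giving D = 7 > 0 with f_{xx} > 0, so the point is a local minimum.
f(3/7, -2/7) = -51/7.

-51/7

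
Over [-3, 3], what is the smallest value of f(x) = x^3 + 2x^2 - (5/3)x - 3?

Differentiating, f'(x) = 3x^2 + 4x - 5/3; which vanishes at x = -5/3 and x = 1/3.
Compare values at every candidate in [-3, 3]: f(-3) = -7; f(-5/3) = 19/27; f(1/3) = -89/27; f(3) = 37.
The minimum over the interval is -7, attained at x = -3.

-7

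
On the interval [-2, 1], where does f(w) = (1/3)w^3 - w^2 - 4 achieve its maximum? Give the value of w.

0

The derivative is w^2 - 2w, whose only zero in [-2, 1] is w = 0.
Candidates: f(-2) = -32/3, f(0) = -4, f(1) = -14/3.
The maximum over the interval is -4, attained at w = 0.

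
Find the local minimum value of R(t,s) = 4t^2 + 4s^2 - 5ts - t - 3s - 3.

∂R/∂t = 8t - 5s - 1 = 0 and ∂R/∂s = -5t + 8s - 3 = 0, so (t, s) = (23/39, 29/39).
The Hessian has R_{tt} = 8, R_{ss} = 8, R_{ts} = -5, giving D = 39 > 0 with R_{tt} > 0, so the point is a local minimum.
R(23/39, 29/39) = -172/39.

-172/39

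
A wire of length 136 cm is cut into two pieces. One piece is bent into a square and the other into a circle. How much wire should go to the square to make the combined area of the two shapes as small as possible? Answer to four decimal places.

76.1735

Let x be the length used for the square. Square side x/4; circle radius (136−x)/(2π).
A(x) = (x/4)² + π·((136−x)/(2π))² = x²/16 + (136−x)²/(4π) for 0 ≤ x ≤ 136. A'(x) = x/8 − (136−x)/(2π) = 0 gives x = 4·136/(π+4) ≈ 76.1735.
A'' = 1/8 + 1/(2π) > 0, so this gives the minimum combined area; x ≈ 76.1735 cm to the square.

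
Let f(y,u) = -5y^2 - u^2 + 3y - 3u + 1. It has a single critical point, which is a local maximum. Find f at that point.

37/10

∂f/∂y = -10y + 3 = 0 and ∂f/∂u = -2u - 3 = 0, so (y, u) = (3/10, -3/2).
The Hessian has f_{yy} = -10, f_{uu} = -2, f_{yu} = 0, giving D = 20 > 0 with f_{yy} < 0, so the point is a local maximum.
f(3/10, -3/2) = 37/10.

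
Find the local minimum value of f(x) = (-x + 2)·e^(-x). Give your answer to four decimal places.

-0.0498

By the product rule, f'(x) = (x - 3)·e^(-x). Since e^(-x) > 0, the only critical point is x = 3.
f''(3) has the same sign as 1 > 0, so this is a local minimum.
f(3) = (-1)·e^(-3) ≈ -0.0498.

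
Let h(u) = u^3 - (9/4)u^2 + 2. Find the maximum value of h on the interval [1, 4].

30

Differentiating, h'(u) = 3u^2 - (9/2)u; whose only zero in [1, 4] is u = 3/2.
Candidates: h(1) = 3/4, h(3/2) = 5/16, h(4) = 30.
The maximum over the interval is 30, attained at u = 4.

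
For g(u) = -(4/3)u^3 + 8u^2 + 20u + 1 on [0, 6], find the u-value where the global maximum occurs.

The derivative is -4u^2 + 16u + 20, whose only zero in [0, 6] is u = 5.
Candidates: g(0) = 1; g(5) = 403/3; g(6) = 121.
So the maximum is g(5) = 403/3.

5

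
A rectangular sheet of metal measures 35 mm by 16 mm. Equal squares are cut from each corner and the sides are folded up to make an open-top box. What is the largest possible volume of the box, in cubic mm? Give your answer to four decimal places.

With cut size x, the volume is V(x) = x(35 − 2x)(16 − 2x) for 0 < x < 8.
V'(x) = 12x^2 − 204x + 560. Setting V'(x) = 0 gives x ≈ 3.4420 (the root in (0, 8)).
V''(x) = 24x − 204 is negative there, so this is the maximum; V ≈ 882.2034.

882.2034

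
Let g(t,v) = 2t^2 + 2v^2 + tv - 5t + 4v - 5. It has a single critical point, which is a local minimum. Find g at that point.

∂g/∂t = 4t + v - 5 = 0 and ∂g/∂v = t + 4v + 4 = 0, so (t, v) = (8/5, -7/5).
The Hessian has g_{tt} = 4, g_{vv} = 4, g_{tv} = 1, giving D = 15 > 0 with g_{tt} > 0, so the point is a local minimum.
g(8/5, -7/5) = -59/5.

-59/5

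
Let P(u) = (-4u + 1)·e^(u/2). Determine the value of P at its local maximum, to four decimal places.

3.3349

P'(u) = (-4)·e^(u/2) + (-4u + 1)·(1/2)·e^(u/2) = (-2u - 7/2)·e^(u/2). Since e^(u/2) > 0, the only critical point is u = -7/4.
P''(-7/4) has the same sign as -2 < 0, so this is a local maximum.
P(-7/4) = (8)·e^(-7/8) ≈ 3.3349.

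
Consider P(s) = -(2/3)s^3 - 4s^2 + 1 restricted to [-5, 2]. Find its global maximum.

The derivative is -2s^2 - 8s, which vanishes at s = -4 and s = 0.
Compare values at every candidate in [-5, 2]: P(-5) = -47/3,  P(-4) = -61/3,  P(0) = 1,  P(2) = -61/3.
So the maximum is P(0) = 1.

1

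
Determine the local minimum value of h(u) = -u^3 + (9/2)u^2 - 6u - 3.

-11/2

h'(u) = -3u^2 + 9u - 6. Setting h'(u) = 0 gives u ∈ {1, 2}.
Since h''(u) = -6u + 9, we get h''(1) = 3 > 0 ⇒ local minimum; h''(2) = -3 < 0 ⇒ local maximum.
So the local minimum value is h(1) = -11/2.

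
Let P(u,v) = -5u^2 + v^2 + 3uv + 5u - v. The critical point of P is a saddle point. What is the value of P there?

35/29

∂P/∂u = -10u + 3v + 5 = 0 and ∂P/∂v = 3u + 2v - 1 = 0, so (u, v) = (13/29, -5/29).
The Hessian has P_{uu} = -10, P_{vv} = 2, P_{uv} = 3, giving D = -29 < 0, so the point is a saddle point.
P(13/29, -5/29) = 35/29.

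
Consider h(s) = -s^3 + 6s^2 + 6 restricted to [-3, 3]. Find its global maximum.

87

The derivative is -3s^2 + 12s, whose only zero in [-3, 3] is s = 0.
Candidates: h(-3) = 87; h(0) = 6; h(3) = 33.
So the maximum is h(-3) = 87.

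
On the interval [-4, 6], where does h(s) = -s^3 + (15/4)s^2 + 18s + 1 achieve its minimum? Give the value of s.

The derivative is -3s^2 + (15/2)s + 18, which vanishes at s = -3/2 and s = 4.
Compare values at every candidate in [-4, 6]: h(-4) = 53, h(-3/2) = -227/16, h(4) = 69, h(6) = 28.
Hence the absolute minimum is -227/16 at s = -3/2.

-3/2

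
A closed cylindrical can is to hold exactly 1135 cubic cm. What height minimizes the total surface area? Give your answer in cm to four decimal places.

With radius r and height h, πr²h = 1135 so h = 1135/(πr²), and S(r) = 2πr² + 2πrh = 2πr² + 2·1135/r.
S'(r) = 4πr − 2·1135/r² = 0 ⇒ r³ = 1135/(2π), so r ≈ 5.6529 and h = 2r ≈ 11.3058.
S''(r) = 4π + 4·1135/r³ > 0, so this is the minimum; S ≈ 602.3447.

11.3058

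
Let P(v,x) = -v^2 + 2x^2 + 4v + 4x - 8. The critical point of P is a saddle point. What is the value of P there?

∂P/∂v = -2v + 4 = 0 and ∂P/∂x = 4x + 4 = 0, so (v, x) = (2, -1).
The Hessian has P_{vv} = -2, P_{xx} = 4, P_{vx} = 0, giving D = -8 < 0, so the point is a saddle point.
P(2, -1) = -6.

-6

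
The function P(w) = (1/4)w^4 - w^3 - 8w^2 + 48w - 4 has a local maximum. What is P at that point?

245/4

Critical points: P'(w) = w^3 - 3w^2 - 16w + 48 vanishes at w = -4, 3, 4.
Since P''(w) = 3w^2 - 6w - 16, we get P''(-4) = 56 > 0 ⇒ local minimum; P''(3) = -7 < 0 ⇒ local maximum; P''(4) = 8 > 0 ⇒ local minimum.
The local maximum is P(3) = 245/4.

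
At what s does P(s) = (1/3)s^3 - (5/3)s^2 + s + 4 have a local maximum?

1/3

Critical points: P'(s) = s^2 - (10/3)s + 1 vanishes at s = 1/3, 3.
Since P''(s) = 2s - 10/3, we get P''(1/3) = -8/3 < 0 ⇒ local maximum; P''(3) = 8/3 > 0 ⇒ local minimum.
So the local maximum value is P(1/3) = 337/81.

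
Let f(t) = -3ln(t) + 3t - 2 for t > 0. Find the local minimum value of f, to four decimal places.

f'(t) = -3/t + 3 = 0 gives t = 1.
f''(t) = 3/t², which is positive for t > 0, so this is a local minimum.
f(1) = -3·ln(1) + 3 - 2 ≈ 1.0000.

1.0000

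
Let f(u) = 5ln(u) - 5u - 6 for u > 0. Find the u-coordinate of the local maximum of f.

f'(u) = 5/u − 5 = 0 gives u = 1.
f''(u) = -5/u², which is negative for u > 0, so this is a local maximum.
f(1) = 5·ln(1) - 5 - 6 ≈ -11.0000.

1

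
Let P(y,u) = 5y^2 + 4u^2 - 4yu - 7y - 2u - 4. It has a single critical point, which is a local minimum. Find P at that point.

∂P/∂y = 10y - 4u - 7 = 0 and ∂P/∂u = -4y + 8u - 2 = 0, so (y, u) = (1, 3/4).
The Hessian has P_{yy} = 10, P_{uu} = 8, P_{yu} = -4, giving D = 64 > 0 with P_{yy} > 0, so the point is a local minimum.
P(1, 3/4) = -33/4.

-33/4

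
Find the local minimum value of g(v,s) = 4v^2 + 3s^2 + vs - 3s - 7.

∂g/∂v = 8v + s = 0 and ∂g/∂s = v + 6s - 3 = 0, so (v, s) = (-3/47, 24/47).
The Hessian has g_{vv} = 8, g_{ss} = 6, g_{vs} = 1, giving D = 47 > 0 with g_{vv} > 0, so the point is a local minimum.
g(-3/47, 24/47) = -365/47.

-365/47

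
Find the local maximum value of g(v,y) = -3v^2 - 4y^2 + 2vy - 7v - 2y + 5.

114/11

∂g/∂v = -6v + 2y - 7 = 0 and ∂g/∂y = 2v - 8y - 2 = 0, so (v, y) = (-15/11, -13/22).
The Hessian has g_{vv} = -6, g_{yy} = -8, g_{vy} = 2, giving D = 44 > 0 with g_{vv} < 0, so the point is a local maximum.
g(-15/11, -13/22) = 114/11.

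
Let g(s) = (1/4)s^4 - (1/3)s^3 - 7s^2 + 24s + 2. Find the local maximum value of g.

Critical points: g'(s) = s^3 - s^2 - 14s + 24 vanishes at s = -4, 2, 3.
Second-derivative test with g''(s) = 3s^2 - 2s - 14: g''(-4) = 42 > 0 ⇒ local minimum; g''(2) = -6 < 0 ⇒ local maximum; g''(3) = 7 > 0 ⇒ local minimum.
So the local maximum value is g(2) = 70/3.

70/3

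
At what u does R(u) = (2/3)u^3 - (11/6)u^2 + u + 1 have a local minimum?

3/2

R'(u) = 2u^2 - (11/3)u + 1. Setting R'(u) = 0 gives u ∈ {1/3, 3/2}.
R''(u) = 4u - 11/3. R''(1/3) = -7/3 < 0 ⇒ local maximum; R''(3/2) = 7/3 > 0 ⇒ local minimum.
Thus R has its local minimum at u = 3/2, with value 5/8.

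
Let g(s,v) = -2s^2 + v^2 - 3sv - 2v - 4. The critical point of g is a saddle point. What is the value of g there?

-76/17

∂g/∂s = -4s - 3v = 0 and ∂g/∂v = -3s + 2v - 2 = 0, so (s, v) = (-6/17, 8/17).
The Hessian has g_{ss} = -4, g_{vv} = 2, g_{sv} = -3, giving D = -17 < 0, so the point is a saddle point.
g(-6/17, 8/17) = -76/17.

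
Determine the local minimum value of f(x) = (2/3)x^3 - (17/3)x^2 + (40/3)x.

f'(x) = 2x^2 - (34/3)x + 40/3. Setting f'(x) = 0 gives x ∈ {5/3, 4}.
Second-derivative test with f''(x) = 4x - 34/3: f''(5/3) = -14/3 < 0 ⇒ local maximum; f''(4) = 14/3 > 0 ⇒ local minimum.
So the local minimum value is f(4) = 16/3.

16/3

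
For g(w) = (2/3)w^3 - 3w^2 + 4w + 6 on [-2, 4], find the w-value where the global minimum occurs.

-2

The derivative is 2w^2 - 6w + 4, which vanishes at w = 1 and w = 2.
Evaluating at the critical points and endpoints: g(-2) = -58/3, g(1) = 23/3, g(2) = 22/3, g(4) = 50/3.
Hence the absolute minimum is -58/3 at w = -2.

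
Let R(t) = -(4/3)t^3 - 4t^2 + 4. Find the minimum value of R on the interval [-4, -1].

The derivative is -4t^2 - 8t, whose only zero in [-4, -1] is t = -2.
Compare values at every candidate in [-4, -1]: R(-4) = 76/3; R(-2) = -4/3; R(-1) = 4/3.
The minimum over the interval is -4/3, attained at t = -2.

-4/3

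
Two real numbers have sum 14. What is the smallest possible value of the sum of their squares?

With a + b = 14, a^2 + b^2 = a^2 + (14 − a)^2.
The derivative 2a − 2(14 − a) = 4a − 28 vanishes at a = 7; second derivative 4 > 0, a minimum.
The minimum is 2·(7)^2 = 98.

98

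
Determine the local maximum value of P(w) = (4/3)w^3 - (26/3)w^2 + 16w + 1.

P'(w) = 4w^2 - (52/3)w + 16 = 0 at w = 4/3, 3.
Since P''(w) = 8w - 52/3, we get P''(4/3) = -20/3 < 0 ⇒ local maximum; P''(3) = 20/3 > 0 ⇒ local minimum.
The local maximum is P(4/3) = 817/81.

817/81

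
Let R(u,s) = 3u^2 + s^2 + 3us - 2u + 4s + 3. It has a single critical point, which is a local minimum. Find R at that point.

-67/3

∂R/∂u = 6u + 3s - 2 = 0 and ∂R/∂s = 3u + 2s + 4 = 0, so (u, s) = (16/3, -10).
The Hessian has R_{uu} = 6, R_{ss} = 2, R_{us} = 3, giving D = 3 > 0 with R_{uu} > 0, so the point is a local minimum.
R(16/3, -10) = -67/3.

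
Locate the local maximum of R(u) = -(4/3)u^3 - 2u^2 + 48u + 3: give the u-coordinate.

3

R'(u) = -4u^2 - 4u + 48 = 0 at u = -4, 3.
Since R''(u) = -8u - 4, we get R''(-4) = 28 > 0 ⇒ local minimum; R''(3) = -28 < 0 ⇒ local maximum.
The local maximum is R(3) = 93.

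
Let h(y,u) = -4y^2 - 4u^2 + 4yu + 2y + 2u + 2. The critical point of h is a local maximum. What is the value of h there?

∂h/∂y = -8y + 4u + 2 = 0 and ∂h/∂u = 4y - 8u + 2 = 0, so (y, u) = (1/2, 1/2).
The Hessian has h_{yy} = -8, h_{uu} = -8, h_{yu} = 4, giving D = 48 > 0 with h_{yy} < 0, so the point is a local maximum.
h(1/2, 1/2) = 3.

3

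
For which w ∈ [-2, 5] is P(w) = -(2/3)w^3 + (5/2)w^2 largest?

The derivative is -2w^2 + 5w, which vanishes at w = 0 and w = 5/2.
Evaluating at the critical points and endpoints: P(-2) = 46/3; P(0) = 0; P(5/2) = 125/24; P(5) = -125/6.
Hence the absolute maximum is 46/3 at w = -2.

-2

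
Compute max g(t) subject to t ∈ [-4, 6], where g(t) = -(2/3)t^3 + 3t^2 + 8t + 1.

The derivative is -2t^2 + 6t + 8, which vanishes at t = -1 and t = 4.
Evaluating at the critical points and endpoints: g(-4) = 179/3,  g(-1) = -10/3,  g(4) = 115/3,  g(6) = 13.
So the maximum is g(-4) = 179/3.

179/3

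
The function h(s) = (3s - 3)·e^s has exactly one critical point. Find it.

0

By the product rule, h'(s) = (3s)·e^s. Since e^s > 0, the only critical point is s = 0.
h''(0) has the same sign as 3 > 0, so this is a local minimum.
h(0) = (-3)·e^(0) ≈ -3.0000.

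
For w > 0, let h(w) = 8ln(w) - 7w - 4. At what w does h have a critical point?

8/7

h'(w) = 8/w − 7 = 0 gives w = 8/7.
h''(w) = -8/w², which is negative for w > 0, so this is a local maximum.
h(8/7) = 8·ln(8/7) - 8 - 4 ≈ -10.9317.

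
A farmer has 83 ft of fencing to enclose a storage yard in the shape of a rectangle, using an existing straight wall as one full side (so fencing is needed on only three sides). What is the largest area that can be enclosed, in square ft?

6889/8

Let the sides perpendicular to the wall have length x and the parallel side y, so 2x + y = 83 and the area is A = xy = x(83 − 2x).
A'(x) = 83 − 4x = 0 gives x = 83/4, and A''(x) = −4 < 0 confirms a maximum.
Then y = 83 − 2·83/4 = 83/2 and A = 6889/8.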